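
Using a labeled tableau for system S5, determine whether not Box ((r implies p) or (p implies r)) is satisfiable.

No, unsatisfiable

1. not Box ((r implies p) or (p implies r)), u
2. not ((r implies p) or (p implies r)), v
3. not (r implies p), v
4. not (p implies r), v
5. r, v
6. not p, v
7. p, v
8. not r, v
Accessibility: uRu, uRv, vRu, vRv
Branch closes: p and not p both at v.
All branches of the tableau close; one closing branch shown above.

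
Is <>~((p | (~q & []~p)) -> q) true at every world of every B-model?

Not valid

Tableau for the negation ~<>~((p | (~q & []~p)) -> q):
1. ~<>~((p | (~q & []~p)) -> q), w0
2. (p | (~q & []~p)) -> q, w0
3. q, w0
Accessibility: w0Rw0
The negation has an open branch (countermodel exists).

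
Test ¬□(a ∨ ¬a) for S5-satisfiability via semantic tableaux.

No, unsatisfiable

1. ¬□(a ∨ ¬a), 0
2. ¬(a ∨ ¬a), 1
3. ¬a, 1
4. a, 1
Accessibility: 0R0, 0R1, 1R0, 1R1
Branch closes: a and ¬a both at 1.
All branches of the tableau close; one closing branch shown above.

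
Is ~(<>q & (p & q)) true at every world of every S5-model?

Tableau for the negation <>q & (p & q):
1. <>q & (p & q), w0
2. <>q, w0   [&-rule on 1]
3. p & q, w0   [&-rule on 1]
4. p, w0   [&-rule on 3]
5. q, w0   [&-rule on 3]
6. q, w1   [<>-rule on 2: fresh world w1, w0Rw1]
Accessibility: w0Rw0, w0Rw1, w1Rw0, w1Rw1
The negation has an open branch (countermodel exists).

Invalid (countermodel exists)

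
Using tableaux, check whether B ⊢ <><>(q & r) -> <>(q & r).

Invalid (countermodel exists)

Tableau for the negation ~(<><>(q & r) -> <>(q & r)):
1. ~(<><>(q & r) -> <>(q & r)), 0
2. <><>(q & r), 0
3. ~<>(q & r), 0
4. ~(q & r), 0
5. ~r, 0
6. <>(q & r), 1
7. ~(q & r), 1
8. ~r, 1
9. q & r, 2
10. q, 2
11. r, 2
Accessibility: 0R0, 0R1, 1R0, 1R1, 1R2, 2R1, 2R2
The negation has an open branch (countermodel exists).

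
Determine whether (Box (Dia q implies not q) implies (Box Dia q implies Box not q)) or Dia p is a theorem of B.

Valid in B

Tableau for the negation not ((Box (Dia q implies not q) implies (Box Dia q implies Box not q)) or Dia p):
1. not ((Box (Dia q implies not q) implies (Box Dia q implies Box not q)) or Dia p), u
2. not (Box (Dia q implies not q) implies (Box Dia q implies Box not q)), u
3. not Dia p, u
4. Box (Dia q implies not q), u
5. not (Box Dia q implies Box not q), u
6. Box Dia q, u
7. not Box not q, u
8. not p, u
9. Dia q implies not q, u
10. Dia q, u
11. not q, u
12. q, v
13. not p, v
14. Dia q implies not q, v
15. Dia q, v
16. not Dia q, v
17. not q, v
Accessibility: uRu, uRv, vRu, vRv
Branch closes: q and not q both at v.
Every branch of the negation's tableau closes; the branch above is one of them.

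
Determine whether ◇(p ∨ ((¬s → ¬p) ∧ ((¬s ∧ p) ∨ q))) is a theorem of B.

Invalid (countermodel exists)

Tableau for the negation ¬◇(p ∨ ((¬s → ¬p) ∧ ((¬s ∧ p) ∨ q))):
1. ¬◇(p ∨ ((¬s → ¬p) ∧ ((¬s ∧ p) ∨ q))), u
2. ¬(p ∨ ((¬s → ¬p) ∧ ((¬s ∧ p) ∨ q))), u   [¬◇-rule on 1 via uRu]
3. ¬p, u   [¬∨-rule on 2]
4. ¬((¬s → ¬p) ∧ ((¬s ∧ p) ∨ q)), u   [¬∨-rule on 2]
5. ¬((¬s ∧ p) ∨ q), u   [¬∧-rule on 4 (branches; this branch)]
6. ¬(¬s ∧ p), u   [¬∨-rule on 5]
7. ¬q, u   [¬∨-rule on 5]
Accessibility: uRu
The negation has an open branch (countermodel exists).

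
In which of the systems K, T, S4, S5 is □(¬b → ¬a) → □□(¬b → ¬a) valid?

S4-tableau for the negation ¬(□(¬b → ¬a) → □□(¬b → ¬a)):
1. ¬(□(¬b → ¬a) → □□(¬b → ¬a)), w0
2. □(¬b → ¬a), w0
3. ¬□□(¬b → ¬a), w0
4. ¬b → ¬a, w0
5. ¬a, w0
6. ¬□(¬b → ¬a), w1
7. ¬b → ¬a, w1
8. ¬a, w1
9. ¬(¬b → ¬a), w2
10. ¬b, w2
11. a, w2
12. ¬b → ¬a, w2
13. ¬a, w2
Accessibility: w0Rw0, w0Rw1, w0Rw2, w1Rw1, w1Rw2, w2Rw2
Branch closes: a and ¬a both at w2.
Every branch closes (one shown): valid in S4, hence also in S5 (every theorem of S4 is a theorem of S5).
T-tableau for the negation ¬(□(¬b → ¬a) → □□(¬b → ¬a)):
1. ¬(□(¬b → ¬a) → □□(¬b → ¬a)), w0
2. □(¬b → ¬a), w0
3. ¬□□(¬b → ¬a), w0
4. ¬b → ¬a, w0
5. ¬a, w0
6. ¬□(¬b → ¬a), w1
7. ¬b → ¬a, w1
8. ¬a, w1
9. ¬(¬b → ¬a), w2
10. ¬b, w2
11. a, w2
Accessibility: w0Rw0, w0Rw1, w1Rw1, w1Rw2, w2Rw2
Complete open branch: countermodel on a T-frame, so not valid in T, nor in K (the same frame is also a K-frame).

S4, S5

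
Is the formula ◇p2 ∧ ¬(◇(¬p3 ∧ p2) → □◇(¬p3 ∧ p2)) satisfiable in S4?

1. ◇p2 ∧ ¬(◇(¬p3 ∧ p2) → □◇(¬p3 ∧ p2)), w0
2. ◇p2, w0
3. ¬(◇(¬p3 ∧ p2) → □◇(¬p3 ∧ p2)), w0
4. ◇(¬p3 ∧ p2), w0
5. ¬□◇(¬p3 ∧ p2), w0
6. p2, w1
7. ¬p3 ∧ p2, w2
8. ¬p3, w2
9. p2, w2
10. ¬◇(¬p3 ∧ p2), w3
11. ¬(¬p3 ∧ p2), w3
12. ¬p2, w3
Accessibility: w0Rw0, w0Rw1, w0Rw2, w0Rw3, w1Rw1, w2Rw2, w3Rw3

Satisfiable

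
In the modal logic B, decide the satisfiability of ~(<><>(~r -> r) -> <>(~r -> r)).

1. ~(<><>(~r -> r) -> <>(~r -> r)), u
2. <><>(~r -> r), u
3. ~<>(~r -> r), u
4. ~(~r -> r), u
5. ~r, u
6. <>(~r -> r), v
7. ~(~r -> r), v
8. ~r, v
9. ~r -> r, w
10. r, w
Accessibility: uRu, uRv, vRu, vRv, vRw, wRv, wRw

Yes, satisfiable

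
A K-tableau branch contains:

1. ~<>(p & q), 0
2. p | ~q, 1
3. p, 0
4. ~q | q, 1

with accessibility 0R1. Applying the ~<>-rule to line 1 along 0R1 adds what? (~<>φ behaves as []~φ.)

~<>φ behaves as []~φ: propagate the negated body to each accessible world.

~(p & q), 1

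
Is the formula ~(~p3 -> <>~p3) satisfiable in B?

No, unsatisfiable

1. ~(~p3 -> <>~p3), 0
2. ~p3, 0   [~->-rule on 1]
3. ~<>~p3, 0   [~->-rule on 1]
4. p3, 0   [~<>-rule on 3 via 0R0]
Accessibility: 0R0
Branch closes: p3 and ~p3 both at 0.
(One branch shown.) All branches close.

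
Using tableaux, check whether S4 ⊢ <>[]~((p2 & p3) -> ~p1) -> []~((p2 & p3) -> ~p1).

Invalid (countermodel exists)

Tableau for the negation ~(<>[]~((p2 & p3) -> ~p1) -> []~((p2 & p3) -> ~p1)):
1. ~(<>[]~((p2 & p3) -> ~p1) -> []~((p2 & p3) -> ~p1)), w0
2. <>[]~((p2 & p3) -> ~p1), w0
3. ~[]~((p2 & p3) -> ~p1), w0
4. []~((p2 & p3) -> ~p1), w1
5. ~((p2 & p3) -> ~p1), w1
6. p2 & p3, w1
7. p1, w1
8. p2, w1
9. p3, w1
10. (p2 & p3) -> ~p1, w2
11. ~p1, w2
Accessibility: w0Rw0, w0Rw1, w0Rw2, w1Rw1, w2Rw2
The negation has an open branch (countermodel exists).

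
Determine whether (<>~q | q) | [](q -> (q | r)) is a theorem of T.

Valid

Tableau for the negation ~((<>~q | q) | [](q -> (q | r))):
1. ~((<>~q | q) | [](q -> (q | r))), w0
2. ~(<>~q | q), w0
3. ~[](q -> (q | r)), w0
4. ~<>~q, w0
5. ~q, w0
6. q, w0
Accessibility: w0Rw0
Branch closes: q and ~q both at w0.
Every branch of the negation's tableau closes; the branch above is one of them.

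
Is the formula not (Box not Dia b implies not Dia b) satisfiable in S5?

Unsatisfiable (every branch closes)

1. not (Box not Dia b implies not Dia b), w0
2. Box not Dia b, w0
3. Dia b, w0
4. not Dia b, w0
5. not b, w0
6. b, w1
7. not Dia b, w1
8. not b, w1
Accessibility: w0Rw0, w0Rw1, w1Rw0, w1Rw1
Branch closes: b and not b both at w1.
(One branch shown.) All branches close.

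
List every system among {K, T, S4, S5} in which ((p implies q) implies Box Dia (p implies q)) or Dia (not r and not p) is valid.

S5-tableau for the negation not (((p implies q) implies Box Dia (p implies q)) or Dia (not r and not p)):
1. not (((p implies q) implies Box Dia (p implies q)) or Dia (not r and not p)), u
2. not ((p implies q) implies Box Dia (p implies q)), u
3. not Dia (not r and not p), u
4. p implies q, u
5. not Box Dia (p implies q), u
6. not (not r and not p), u
7. q, u
8. p, u
9. not Dia (p implies q), v
10. not (not r and not p), v
11. not (p implies q), u
12. not q, u
Accessibility: uRu, uRv, vRu, vRv
Branch closes: q and not q both at u.
Every branch closes (one shown): valid in S5.
S4-tableau for the negation not (((p implies q) implies Box Dia (p implies q)) or Dia (not r and not p)):
1. not (((p implies q) implies Box Dia (p implies q)) or Dia (not r and not p)), u
2. not ((p implies q) implies Box Dia (p implies q)), u
3. not Dia (not r and not p), u
4. p implies q, u
5. not Box Dia (p implies q), u
6. not (not r and not p), u
7. q, u
8. p, u
9. not Dia (p implies q), v
10. not (not r and not p), v
11. not (p implies q), v
12. p, v
13. not q, v
Accessibility: uRu, uRv, vRv
Complete open branch: countermodel on an S4-frame, so not valid in S4, nor in K, T (the same frame is also a K-frame and a T-frame).

S5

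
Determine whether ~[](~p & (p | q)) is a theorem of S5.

Tableau for the negation [](~p & (p | q)):
1. [](~p & (p | q)), 0
2. ~p & (p | q), 0
3. ~p, 0
4. p | q, 0
5. q, 0
Accessibility: 0R0
The negation has an open branch (countermodel exists).

Not valid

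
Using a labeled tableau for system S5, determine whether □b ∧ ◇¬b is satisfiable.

No, unsatisfiable

1. □b ∧ ◇¬b, u
2. □b, u
3. ◇¬b, u
4. b, u
5. ¬b, v
6. b, v
Accessibility: uRu, uRv, vRu, vRv
Branch closes: b and ¬b both at v.
All branches of the tableau close; one closing branch shown above.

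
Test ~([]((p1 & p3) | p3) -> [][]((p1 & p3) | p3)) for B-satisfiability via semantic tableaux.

Satisfiable

1. ~([]((p1 & p3) | p3) -> [][]((p1 & p3) | p3)), w0
2. []((p1 & p3) | p3), w0
3. ~[][]((p1 & p3) | p3), w0
4. (p1 & p3) | p3, w0
5. p3, w0
6. ~[]((p1 & p3) | p3), w1
7. (p1 & p3) | p3, w1
8. p3, w1
9. ~((p1 & p3) | p3), w2
10. ~(p1 & p3), w2
11. ~p3, w2
Accessibility: w0Rw0, w0Rw1, w1Rw0, w1Rw1, w1Rw2, w2Rw1, w2Rw2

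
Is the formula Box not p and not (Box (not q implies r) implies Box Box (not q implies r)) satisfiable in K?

Satisfiable

1. Box not p and not (Box (not q implies r) implies Box Box (not q implies r)), w0
2. Box not p, w0
3. not (Box (not q implies r) implies Box Box (not q implies r)), w0
4. Box (not q implies r), w0
5. not Box Box (not q implies r), w0
6. not Box (not q implies r), w1
7. not p, w1
8. not q implies r, w1
9. r, w1
10. not (not q implies r), w2
11. not q, w2
12. not r, w2
Accessibility: w0Rw1, w1Rw2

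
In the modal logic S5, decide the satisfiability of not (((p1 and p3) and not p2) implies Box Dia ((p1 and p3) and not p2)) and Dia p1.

1. not (((p1 and p3) and not p2) implies Box Dia ((p1 and p3) and not p2)) and Dia p1, 0
2. not (((p1 and p3) and not p2) implies Box Dia ((p1 and p3) and not p2)), 0   [and-rule on 1]
3. Dia p1, 0   [and-rule on 1]
4. (p1 and p3) and not p2, 0   [neg-implies-rule on 2]
5. not Box Dia ((p1 and p3) and not p2), 0   [neg-implies-rule on 2]
6. p1 and p3, 0   [and-rule on 4]
7. not p2, 0   [and-rule on 4]
8. p1, 0   [and-rule on 6]
9. p3, 0   [and-rule on 6]
10. p1, 1   [Dia-rule on 3: fresh world 1, 0R1]
11. not Dia ((p1 and p3) and not p2), 2   [neg-Box-rule on 5: fresh world 2, 0R2]
12. not ((p1 and p3) and not p2), 0   [neg-Dia-rule on 11 via 2R0]
13. not ((p1 and p3) and not p2), 1   [neg-Dia-rule on 11 via 2R1]
14. not ((p1 and p3) and not p2), 2   [neg-Dia-rule on 11 via 2R2]
15. not (p1 and p3), 0   [neg-and-rule on 12 (branches; this branch)]
16. p2, 1   [neg-and-rule on 13 (branches; this branch)]
17. p2, 2   [neg-and-rule on 14 (branches; this branch)]
18. not p3, 0   [neg-and-rule on 15 (branches; this branch)]
Accessibility: 0R0, 0R1, 0R2, 1R0, 1R1, 1R2, 2R0, 2R1, 2R2
Branch closes: p3 and not p3 both at 0.
All branches of the tableau close; one closing branch shown above.

No, unsatisfiable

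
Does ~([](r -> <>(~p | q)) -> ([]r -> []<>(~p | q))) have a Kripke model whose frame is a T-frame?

Unsatisfiable

1. ~([](r -> <>(~p | q)) -> ([]r -> []<>(~p | q))), u
2. [](r -> <>(~p | q)), u   [~->-rule on 1]
3. ~([]r -> []<>(~p | q)), u   [~->-rule on 1]
4. []r, u   [~->-rule on 3]
5. ~[]<>(~p | q), u   [~->-rule on 3]
6. r -> <>(~p | q), u   [[]-rule on 2 via uRu]
7. r, u   [[]-rule on 4 via uRu]
8. <>(~p | q), u   [->-rule on 6 (branches; this branch)]
9. ~<>(~p | q), v   [~[]-rule on 5: fresh world v, uRv]
10. r -> <>(~p | q), v   [[]-rule on 2 via uRv]
11. r, v   [[]-rule on 4 via uRv]
12. ~(~p | q), v   [~<>-rule on 9 via vRv]
13. p, v   [~|-rule on 12]
14. ~q, v   [~|-rule on 12]
15. <>(~p | q), v   [->-rule on 10 (branches; this branch)]
16. ~p | q, w   [<>-rule on 8: fresh world w, uRw]
17. r -> <>(~p | q), w   [[]-rule on 2 via uRw]
18. r, w   [[]-rule on 4 via uRw]
19. q, w   [|-rule on 16 (branches; this branch)]
20. <>(~p | q), w   [->-rule on 17 (branches; this branch)]
21. ~p | q, x   [<>-rule on 15: fresh world x, vRx]
22. ~(~p | q), x   [~<>-rule on 9 via vRx]
23. p, x   [~|-rule on 22]
24. ~q, x   [~|-rule on 22]
25. q, x   [|-rule on 21 (branches; this branch)]
Accessibility: uRu, uRv, uRw, vRv, vRx, wRw, xRx
Branch closes: q and ~q both at x.
(One branch shown.) All branches close.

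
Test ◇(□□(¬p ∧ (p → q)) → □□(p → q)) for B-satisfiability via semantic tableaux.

Yes, satisfiable

1. ◇(□□(¬p ∧ (p → q)) → □□(p → q)), u
2. □□(¬p ∧ (p → q)) → □□(p → q), v
3. □□(p → q), v
4. □(p → q), u
5. □(p → q), v
6. p → q, u
7. p → q, v
8. q, u
9. q, v
Accessibility: uRu, uRv, vRu, vRv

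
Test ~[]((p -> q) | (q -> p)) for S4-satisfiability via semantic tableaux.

1. ~[]((p -> q) | (q -> p)), w0
2. ~((p -> q) | (q -> p)), w1
3. ~(p -> q), w1
4. ~(q -> p), w1
5. p, w1
6. ~q, w1
7. q, w1
8. ~p, w1
Accessibility: w0Rw0, w0Rw1, w1Rw1
Branch closes: q and ~q both at w1.
(One branch shown.) All branches close.

Unsatisfiable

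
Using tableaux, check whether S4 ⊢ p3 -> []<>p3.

Not valid

Tableau for the negation ~(p3 -> []<>p3):
1. ~(p3 -> []<>p3), 0
2. p3, 0
3. ~[]<>p3, 0
4. ~<>p3, 1
5. ~p3, 1
Accessibility: 0R0, 0R1, 1R1
The negation has an open branch (countermodel exists).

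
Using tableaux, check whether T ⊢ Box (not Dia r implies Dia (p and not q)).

Not valid

Tableau for the negation not Box (not Dia r implies Dia (p and not q)):
1. not Box (not Dia r implies Dia (p and not q)), w0
2. not (not Dia r implies Dia (p and not q)), w1   [neg-Box-rule on 1: fresh world w1, w0Rw1]
3. not Dia r, w1   [neg-implies-rule on 2]
4. not Dia (p and not q), w1   [neg-implies-rule on 2]
5. not r, w1   [neg-Dia-rule on 3 via w1Rw1]
6. not (p and not q), w1   [neg-Dia-rule on 4 via w1Rw1]
7. q, w1   [neg-and-rule on 6 (branches; this branch)]
Accessibility: w0Rw0, w0Rw1, w1Rw1
The negation has an open branch (countermodel exists).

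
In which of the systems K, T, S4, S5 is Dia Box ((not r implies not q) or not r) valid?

T-tableau for the negation not Dia Box ((not r implies not q) or not r):
1. not Dia Box ((not r implies not q) or not r), 0
2. not Box ((not r implies not q) or not r), 0   [neg-Dia-rule on 1 via 0R0]
3. not ((not r implies not q) or not r), 1   [neg-Box-rule on 2: fresh world 1, 0R1]
4. not (not r implies not q), 1   [neg-or-rule on 3]
5. r, 1   [neg-or-rule on 3]
6. not r, 1   [neg-implies-rule on 4]
7. q, 1   [neg-implies-rule on 4]
Accessibility: 0R0, 0R1, 1R1
Branch closes: r and not r both at 1.
Every branch closes (one shown): valid in T, hence also in S4, S5 (every theorem of T is a theorem of S4 and S5).
K-tableau for the negation not Dia Box ((not r implies not q) or not r):
1. not Dia Box ((not r implies not q) or not r), 0
Complete open branch: countermodel on a K-frame, so not valid in K.

T, S4, S5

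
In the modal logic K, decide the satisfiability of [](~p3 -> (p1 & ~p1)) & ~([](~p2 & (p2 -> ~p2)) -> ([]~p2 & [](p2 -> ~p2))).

1. [](~p3 -> (p1 & ~p1)) & ~([](~p2 & (p2 -> ~p2)) -> ([]~p2 & [](p2 -> ~p2))), 0
2. [](~p3 -> (p1 & ~p1)), 0
3. ~([](~p2 & (p2 -> ~p2)) -> ([]~p2 & [](p2 -> ~p2))), 0
4. [](~p2 & (p2 -> ~p2)), 0
5. ~([]~p2 & [](p2 -> ~p2)), 0
6. ~[](p2 -> ~p2), 0
7. ~(p2 -> ~p2), 1
8. p2, 1
9. ~p3 -> (p1 & ~p1), 1
10. ~p2 & (p2 -> ~p2), 1
11. ~p2, 1
12. p2 -> ~p2, 1
Accessibility: 0R1
Branch closes: p2 and ~p2 both at 1.
Every branch closes; the branch above is one of them.

Unsatisfiable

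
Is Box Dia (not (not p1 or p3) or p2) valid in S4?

Tableau for the negation not Box Dia (not (not p1 or p3) or p2):
1. not Box Dia (not (not p1 or p3) or p2), 0
2. not Dia (not (not p1 or p3) or p2), 1
3. not (not (not p1 or p3) or p2), 1
4. not p1 or p3, 1
5. not p2, 1
6. p3, 1
Accessibility: 0R0, 0R1, 1R1
The negation has an open branch (countermodel exists).

Invalid (countermodel exists)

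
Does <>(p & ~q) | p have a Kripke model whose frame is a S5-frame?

Yes, satisfiable

1. <>(p & ~q) | p, 0
2. p, 0
Accessibility: 0R0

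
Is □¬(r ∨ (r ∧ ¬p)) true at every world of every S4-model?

Tableau for the negation ¬□¬(r ∨ (r ∧ ¬p)):
1. ¬□¬(r ∨ (r ∧ ¬p)), w0
2. r ∨ (r ∧ ¬p), w1
3. r ∧ ¬p, w1
4. r, w1
5. ¬p, w1
Accessibility: w0Rw0, w0Rw1, w1Rw1
The negation has an open branch (countermodel exists).

Invalid (countermodel exists)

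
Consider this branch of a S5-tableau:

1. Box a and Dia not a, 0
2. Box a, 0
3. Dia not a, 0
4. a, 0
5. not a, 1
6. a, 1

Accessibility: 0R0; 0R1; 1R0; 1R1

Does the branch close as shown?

Yes, closed

Both a and not a appear at 1.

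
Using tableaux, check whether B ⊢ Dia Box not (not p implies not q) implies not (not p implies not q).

Tableau for the negation not (Dia Box not (not p implies not q) implies not (not p implies not q)):
1. not (Dia Box not (not p implies not q) implies not (not p implies not q)), 0
2. Dia Box not (not p implies not q), 0
3. not p implies not q, 0
4. not q, 0
5. Box not (not p implies not q), 1
6. not (not p implies not q), 0
7. not p, 0
8. q, 0
Accessibility: 0R0, 0R1, 1R0, 1R1
Branch closes: q and not q both at 0.
Every branch of the negation's tableau closes; the branch above is one of them.

Valid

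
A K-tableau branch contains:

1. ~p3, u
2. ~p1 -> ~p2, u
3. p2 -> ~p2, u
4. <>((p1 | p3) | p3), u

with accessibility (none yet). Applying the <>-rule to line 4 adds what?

a fresh world v with uRv, and (p1 | p3) | p3 at v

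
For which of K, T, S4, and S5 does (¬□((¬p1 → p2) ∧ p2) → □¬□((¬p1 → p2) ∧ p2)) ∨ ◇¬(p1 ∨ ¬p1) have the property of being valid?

S5-tableau for the negation ¬((¬□((¬p1 → p2) ∧ p2) → □¬□((¬p1 → p2) ∧ p2)) ∨ ◇¬(p1 ∨ ¬p1)):
1. ¬((¬□((¬p1 → p2) ∧ p2) → □¬□((¬p1 → p2) ∧ p2)) ∨ ◇¬(p1 ∨ ¬p1)), u
2. ¬(¬□((¬p1 → p2) ∧ p2) → □¬□((¬p1 → p2) ∧ p2)), u   [¬∨-rule on 1]
3. ¬◇¬(p1 ∨ ¬p1), u   [¬∨-rule on 1]
4. ¬□((¬p1 → p2) ∧ p2), u   [¬→-rule on 2]
5. ¬□¬□((¬p1 → p2) ∧ p2), u   [¬→-rule on 2]
6. p1 ∨ ¬p1, u   [¬◇-rule on 3 via uRu]
7. ¬p1, u   [∨-rule on 6 (branches; this branch)]
8. ¬((¬p1 → p2) ∧ p2), v   [¬□-rule on 4: fresh world v, uRv]
9. p1 ∨ ¬p1, v   [¬◇-rule on 3 via uRv]
10. ¬(¬p1 → p2), v   [¬∧-rule on 8 (branches; this branch)]
11. ¬p1, v   [¬→-rule on 10]
12. ¬p2, v   [¬→-rule on 10]
13. □((¬p1 → p2) ∧ p2), w   [¬□-rule on 5: fresh world w, uRw]
14. p1 ∨ ¬p1, w   [¬◇-rule on 3 via uRw]
15. (¬p1 → p2) ∧ p2, u   [□-rule on 13 via wRu]
16. ¬p1 → p2, u   [∧-rule on 15]
17. p2, u   [∧-rule on 15]
18. (¬p1 → p2) ∧ p2, v   [□-rule on 13 via wRv]
19. ¬p1 → p2, v   [∧-rule on 18]
20. p2, v   [∧-rule on 18]
Accessibility: uRu, uRv, uRw, vRu, vRv, vRw, wRu, wRv, wRw
Branch closes: p2 and ¬p2 both at v.
Every branch closes (one shown): valid in S5.
S4-tableau for the negation ¬((¬□((¬p1 → p2) ∧ p2) → □¬□((¬p1 → p2) ∧ p2)) ∨ ◇¬(p1 ∨ ¬p1)):
1. ¬((¬□((¬p1 → p2) ∧ p2) → □¬□((¬p1 → p2) ∧ p2)) ∨ ◇¬(p1 ∨ ¬p1)), u
2. ¬(¬□((¬p1 → p2) ∧ p2) → □¬□((¬p1 → p2) ∧ p2)), u   [¬∨-rule on 1]
3. ¬◇¬(p1 ∨ ¬p1), u   [¬∨-rule on 1]
4. ¬□((¬p1 → p2) ∧ p2), u   [¬→-rule on 2]
5. ¬□¬□((¬p1 → p2) ∧ p2), u   [¬→-rule on 2]
6. p1 ∨ ¬p1, u   [¬◇-rule on 3 via uRu]
7. ¬p1, u   [∨-rule on 6 (branches; this branch)]
8. ¬((¬p1 → p2) ∧ p2), v   [¬□-rule on 4: fresh world v, uRv]
9. p1 ∨ ¬p1, v   [¬◇-rule on 3 via uRv]
10. ¬p2, v   [¬∧-rule on 8 (branches; this branch)]
11. ¬p1, v   [∨-rule on 9 (branches; this branch)]
12. □((¬p1 → p2) ∧ p2), w   [¬□-rule on 5: fresh world w, uRw]
13. p1 ∨ ¬p1, w   [¬◇-rule on 3 via uRw]
14. (¬p1 → p2) ∧ p2, w   [□-rule on 12 via wRw]
15. ¬p1 → p2, w   [∧-rule on 14]
16. p2, w   [∧-rule on 14]
17. ¬p1, w   [∨-rule on 13 (branches; this branch)]
Accessibility: uRu, uRv, uRw, vRv, wRw
Complete open branch: countermodel on an S4-frame, so not valid in S4, nor in K, T (the same frame is also a K-frame and a T-frame).

S5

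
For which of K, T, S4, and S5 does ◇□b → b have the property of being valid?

S4-tableau for the negation ¬(◇□b → b):
1. ¬(◇□b → b), w0
2. ◇□b, w0
3. ¬b, w0
4. □b, w1
5. b, w1
Accessibility: w0Rw0, w0Rw1, w1Rw1
Complete open branch: countermodel on an S4-frame, so not valid in S4, nor in K, T (the same frame is also a K-frame and a T-frame).
S5-tableau for the negation ¬(◇□b → b):
1. ¬(◇□b → b), w0
2. ◇□b, w0
3. ¬b, w0
4. □b, w1
5. b, w0
Accessibility: w0Rw0, w0Rw1, w1Rw0, w1Rw1
Branch closes: b and ¬b both at w0.
Every branch closes (one shown): valid in S5.

S5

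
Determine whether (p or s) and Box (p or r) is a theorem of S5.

Tableau for the negation not ((p or s) and Box (p or r)):
1. not ((p or s) and Box (p or r)), u
2. not Box (p or r), u
3. not (p or r), v
4. not p, v
5. not r, v
Accessibility: uRu, uRv, vRu, vRv
The negation has an open branch (countermodel exists).

Invalid (countermodel exists)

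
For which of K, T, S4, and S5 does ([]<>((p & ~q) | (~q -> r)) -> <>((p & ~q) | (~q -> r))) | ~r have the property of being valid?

T-tableau for the negation ~(([]<>((p & ~q) | (~q -> r)) -> <>((p & ~q) | (~q -> r))) | ~r):
1. ~(([]<>((p & ~q) | (~q -> r)) -> <>((p & ~q) | (~q -> r))) | ~r), 0
2. ~([]<>((p & ~q) | (~q -> r)) -> <>((p & ~q) | (~q -> r))), 0   [~|-rule on 1]
3. r, 0   [~|-rule on 1]
4. []<>((p & ~q) | (~q -> r)), 0   [~->-rule on 2]
5. ~<>((p & ~q) | (~q -> r)), 0   [~->-rule on 2]
6. <>((p & ~q) | (~q -> r)), 0   [[]-rule on 4 via 0R0]
7. ~((p & ~q) | (~q -> r)), 0   [~<>-rule on 5 via 0R0]
8. ~(p & ~q), 0   [~|-rule on 7]
9. ~(~q -> r), 0   [~|-rule on 7]
10. ~q, 0   [~->-rule on 9]
11. ~r, 0   [~->-rule on 9]
Accessibility: 0R0
Branch closes: r and ~r both at 0.
Every branch closes (one shown): valid in T, hence also in S4, S5 (every theorem of T is a theorem of S4 and S5).
K-tableau for the negation ~(([]<>((p & ~q) | (~q -> r)) -> <>((p & ~q) | (~q -> r))) | ~r):
1. ~(([]<>((p & ~q) | (~q -> r)) -> <>((p & ~q) | (~q -> r))) | ~r), 0
2. ~([]<>((p & ~q) | (~q -> r)) -> <>((p & ~q) | (~q -> r))), 0   [~|-rule on 1]
3. r, 0   [~|-rule on 1]
4. []<>((p & ~q) | (~q -> r)), 0   [~->-rule on 2]
5. ~<>((p & ~q) | (~q -> r)), 0   [~->-rule on 2]
Complete open branch: countermodel on a K-frame, so not valid in K.

T, S4, S5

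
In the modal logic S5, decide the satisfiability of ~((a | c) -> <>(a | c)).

1. ~((a | c) -> <>(a | c)), w0
2. a | c, w0
3. ~<>(a | c), w0
4. ~(a | c), w0
5. ~a, w0
6. ~c, w0
7. c, w0
Accessibility: w0Rw0
Branch closes: c and ~c both at w0.
All branches of the tableau close; one closing branch shown above.

Unsatisfiable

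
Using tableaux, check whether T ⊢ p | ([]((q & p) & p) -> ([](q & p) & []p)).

Tableau for the negation ~(p | ([]((q & p) & p) -> ([](q & p) & []p))):
1. ~(p | ([]((q & p) & p) -> ([](q & p) & []p))), u
2. ~p, u
3. ~([]((q & p) & p) -> ([](q & p) & []p)), u
4. []((q & p) & p), u
5. ~([](q & p) & []p), u
6. (q & p) & p, u
7. q & p, u
8. p, u
Accessibility: uRu
Branch closes: p and ~p both at u.
Every branch of the negation's tableau closes; the branch above is one of them.

Yes, valid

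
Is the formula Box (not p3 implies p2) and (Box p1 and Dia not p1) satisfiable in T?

Unsatisfiable

1. Box (not p3 implies p2) and (Box p1 and Dia not p1), w0
2. Box (not p3 implies p2), w0
3. Box p1 and Dia not p1, w0
4. Box p1, w0
5. Dia not p1, w0
6. not p3 implies p2, w0
7. p1, w0
8. p2, w0
9. not p1, w1
10. not p3 implies p2, w1
11. p1, w1
Accessibility: w0Rw0, w0Rw1, w1Rw1
Branch closes: p1 and not p1 both at w1.
(One branch shown.) All branches close.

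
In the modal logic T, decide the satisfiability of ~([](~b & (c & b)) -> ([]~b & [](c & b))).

1. ~([](~b & (c & b)) -> ([]~b & [](c & b))), 0
2. [](~b & (c & b)), 0   [~->-rule on 1]
3. ~([]~b & [](c & b)), 0   [~->-rule on 1]
4. ~b & (c & b), 0   [[]-rule on 2 via 0R0]
5. ~b, 0   [&-rule on 4]
6. c & b, 0   [&-rule on 4]
7. c, 0   [&-rule on 6]
8. b, 0   [&-rule on 6]
Accessibility: 0R0
Branch closes: b and ~b both at 0.
All branches of the tableau close; one closing branch shown above.

No, unsatisfiable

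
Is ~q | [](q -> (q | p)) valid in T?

Tableau for the negation ~(~q | [](q -> (q | p))):
1. ~(~q | [](q -> (q | p))), u
2. q, u
3. ~[](q -> (q | p)), u
4. ~(q -> (q | p)), v
5. q, v
6. ~(q | p), v
7. ~q, v
8. ~p, v
Accessibility: uRu, uRv, vRv
Branch closes: q and ~q both at v.
All branches of the negation close; one closing branch shown above.

Yes, valid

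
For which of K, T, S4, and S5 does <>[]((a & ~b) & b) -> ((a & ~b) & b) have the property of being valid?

T-tableau for the negation ~(<>[]((a & ~b) & b) -> ((a & ~b) & b)):
1. ~(<>[]((a & ~b) & b) -> ((a & ~b) & b)), u
2. <>[]((a & ~b) & b), u   [~->-rule on 1]
3. ~((a & ~b) & b), u   [~->-rule on 1]
4. ~(a & ~b), u   [~&-rule on 3 (branches; this branch)]
5. b, u   [~&-rule on 4 (branches; this branch)]
6. []((a & ~b) & b), v   [<>-rule on 2: fresh world v, uRv]
7. (a & ~b) & b, v   [[]-rule on 6 via vRv]
8. a & ~b, v   [&-rule on 7]
9. b, v   [&-rule on 7]
10. a, v   [&-rule on 8]
11. ~b, v   [&-rule on 8]
Accessibility: uRu, uRv, vRv
Branch closes: b and ~b both at v.
Every branch closes (one shown): valid in T, hence also in S4, S5 (every theorem of T is a theorem of S4 and S5).
K-tableau for the negation ~(<>[]((a & ~b) & b) -> ((a & ~b) & b)):
1. ~(<>[]((a & ~b) & b) -> ((a & ~b) & b)), u
2. <>[]((a & ~b) & b), u   [~->-rule on 1]
3. ~((a & ~b) & b), u   [~->-rule on 1]
4. ~b, u   [~&-rule on 3 (branches; this branch)]
5. []((a & ~b) & b), v   [<>-rule on 2: fresh world v, uRv]
Accessibility: uRv
Complete open branch: countermodel on a K-frame, so not valid in K.

T, S4, S5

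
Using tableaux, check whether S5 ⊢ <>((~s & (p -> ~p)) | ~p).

Tableau for the negation ~<>((~s & (p -> ~p)) | ~p):
1. ~<>((~s & (p -> ~p)) | ~p), w0
2. ~((~s & (p -> ~p)) | ~p), w0   [~<>-rule on 1 via w0Rw0]
3. ~(~s & (p -> ~p)), w0   [~|-rule on 2]
4. p, w0   [~|-rule on 2]
5. ~(p -> ~p), w0   [~&-rule on 3 (branches; this branch)]
Accessibility: w0Rw0
The negation has an open branch (countermodel exists).

Invalid (countermodel exists)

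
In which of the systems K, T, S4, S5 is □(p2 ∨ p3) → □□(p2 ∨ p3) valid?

S4, S5

S4-tableau for the negation ¬(□(p2 ∨ p3) → □□(p2 ∨ p3)):
1. ¬(□(p2 ∨ p3) → □□(p2 ∨ p3)), w0
2. □(p2 ∨ p3), w0
3. ¬□□(p2 ∨ p3), w0
4. p2 ∨ p3, w0
5. p3, w0
6. ¬□(p2 ∨ p3), w1
7. p2 ∨ p3, w1
8. p3, w1
9. ¬(p2 ∨ p3), w2
10. ¬p2, w2
11. ¬p3, w2
12. p2 ∨ p3, w2
13. p3, w2
Accessibility: w0Rw0, w0Rw1, w0Rw2, w1Rw1, w1Rw2, w2Rw2
Branch closes: p3 and ¬p3 both at w2.
Every branch closes (one shown): valid in S4, hence also in S5 (every theorem of S4 is a theorem of S5).
T-tableau for the negation ¬(□(p2 ∨ p3) → □□(p2 ∨ p3)):
1. ¬(□(p2 ∨ p3) → □□(p2 ∨ p3)), w0
2. □(p2 ∨ p3), w0
3. ¬□□(p2 ∨ p3), w0
4. p2 ∨ p3, w0
5. p3, w0
6. ¬□(p2 ∨ p3), w1
7. p2 ∨ p3, w1
8. p3, w1
9. ¬(p2 ∨ p3), w2
10. ¬p2, w2
11. ¬p3, w2
Accessibility: w0Rw0, w0Rw1, w1Rw1, w1Rw2, w2Rw2
Complete open branch: countermodel on a T-frame, so not valid in T, nor in K (the same frame is also a K-frame).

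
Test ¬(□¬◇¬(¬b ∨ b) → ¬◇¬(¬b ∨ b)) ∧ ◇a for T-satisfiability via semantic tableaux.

No, unsatisfiable

1. ¬(□¬◇¬(¬b ∨ b) → ¬◇¬(¬b ∨ b)) ∧ ◇a, u
2. ¬(□¬◇¬(¬b ∨ b) → ¬◇¬(¬b ∨ b)), u
3. ◇a, u
4. □¬◇¬(¬b ∨ b), u
5. ◇¬(¬b ∨ b), u
6. ¬◇¬(¬b ∨ b), u
7. ¬b ∨ b, u
8. b, u
9. a, v
10. ¬◇¬(¬b ∨ b), v
11. ¬b ∨ b, v
12. b, v
13. ¬(¬b ∨ b), w
14. b, w
15. ¬b, w
Accessibility: uRu, uRv, uRw, vRv, wRw
Branch closes: b and ¬b both at w.
All branches of the tableau close; one closing branch shown above.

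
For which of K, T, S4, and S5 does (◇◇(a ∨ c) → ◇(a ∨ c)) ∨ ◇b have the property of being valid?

S4, S5

S4-tableau for the negation ¬((◇◇(a ∨ c) → ◇(a ∨ c)) ∨ ◇b):
1. ¬((◇◇(a ∨ c) → ◇(a ∨ c)) ∨ ◇b), w0
2. ¬(◇◇(a ∨ c) → ◇(a ∨ c)), w0   [¬∨-rule on 1]
3. ¬◇b, w0   [¬∨-rule on 1]
4. ◇◇(a ∨ c), w0   [¬→-rule on 2]
5. ¬◇(a ∨ c), w0   [¬→-rule on 2]
6. ¬b, w0   [¬◇-rule on 3 via w0Rw0]
7. ¬(a ∨ c), w0   [¬◇-rule on 5 via w0Rw0]
8. ¬a, w0   [¬∨-rule on 7]
9. ¬c, w0   [¬∨-rule on 7]
10. ◇(a ∨ c), w1   [◇-rule on 4: fresh world w1, w0Rw1]
11. ¬b, w1   [¬◇-rule on 3 via w0Rw1]
12. ¬(a ∨ c), w1   [¬◇-rule on 5 via w0Rw1]
13. ¬a, w1   [¬∨-rule on 12]
14. ¬c, w1   [¬∨-rule on 12]
15. a ∨ c, w2   [◇-rule on 10: fresh world w2, w1Rw2]
16. ¬b, w2   [¬◇-rule on 3 via w0Rw2]
17. ¬(a ∨ c), w2   [¬◇-rule on 5 via w0Rw2]
18. ¬a, w2   [¬∨-rule on 17]
19. ¬c, w2   [¬∨-rule on 17]
20. c, w2   [∨-rule on 15 (branches; this branch)]
Accessibility: w0Rw0, w0Rw1, w0Rw2, w1Rw1, w1Rw2, w2Rw2
Branch closes: c and ¬c both at w2.
Every branch closes (one shown): valid in S4, hence also in S5 (every theorem of S4 is a theorem of S5).
T-tableau for the negation ¬((◇◇(a ∨ c) → ◇(a ∨ c)) ∨ ◇b):
1. ¬((◇◇(a ∨ c) → ◇(a ∨ c)) ∨ ◇b), w0
2. ¬(◇◇(a ∨ c) → ◇(a ∨ c)), w0   [¬∨-rule on 1]
3. ¬◇b, w0   [¬∨-rule on 1]
4. ◇◇(a ∨ c), w0   [¬→-rule on 2]
5. ¬◇(a ∨ c), w0   [¬→-rule on 2]
6. ¬b, w0   [¬◇-rule on 3 via w0Rw0]
7. ¬(a ∨ c), w0   [¬◇-rule on 5 via w0Rw0]
8. ¬a, w0   [¬∨-rule on 7]
9. ¬c, w0   [¬∨-rule on 7]
10. ◇(a ∨ c), w1   [◇-rule on 4: fresh world w1, w0Rw1]
11. ¬b, w1   [¬◇-rule on 3 via w0Rw1]
12. ¬(a ∨ c), w1   [¬◇-rule on 5 via w0Rw1]
13. ¬a, w1   [¬∨-rule on 12]
14. ¬c, w1   [¬∨-rule on 12]
15. a ∨ c, w2   [◇-rule on 10: fresh world w2, w1Rw2]
16. c, w2   [∨-rule on 15 (branches; this branch)]
Accessibility: w0Rw0, w0Rw1, w1Rw1, w1Rw2, w2Rw2
Complete open branch: countermodel on a T-frame, so not valid in T, nor in K (the same frame is also a K-frame).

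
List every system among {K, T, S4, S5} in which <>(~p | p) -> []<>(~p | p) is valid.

T, S4, S5

T-tableau for the negation ~(<>(~p | p) -> []<>(~p | p)):
1. ~(<>(~p | p) -> []<>(~p | p)), u
2. <>(~p | p), u   [~->-rule on 1]
3. ~[]<>(~p | p), u   [~->-rule on 1]
4. ~p | p, v   [<>-rule on 2: fresh world v, uRv]
5. p, v   [|-rule on 4 (branches; this branch)]
6. ~<>(~p | p), w   [~[]-rule on 3: fresh world w, uRw]
7. ~(~p | p), w   [~<>-rule on 6 via wRw]
8. p, w   [~|-rule on 7]
9. ~p, w   [~|-rule on 7]
Accessibility: uRu, uRv, uRw, vRv, wRw
Branch closes: p and ~p both at w.
Every branch closes (one shown): valid in T, hence also in S4, S5 (every theorem of T is a theorem of S4 and S5).
K-tableau for the negation ~(<>(~p | p) -> []<>(~p | p)):
1. ~(<>(~p | p) -> []<>(~p | p)), u
2. <>(~p | p), u   [~->-rule on 1]
3. ~[]<>(~p | p), u   [~->-rule on 1]
4. ~p | p, v   [<>-rule on 2: fresh world v, uRv]
5. p, v   [|-rule on 4 (branches; this branch)]
6. ~<>(~p | p), w   [~[]-rule on 3: fresh world w, uRw]
Accessibility: uRv, uRw
Complete open branch: countermodel on a K-frame, so not valid in K.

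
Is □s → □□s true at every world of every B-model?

No, not valid

Tableau for the negation ¬(□s → □□s):
1. ¬(□s → □□s), 0
2. □s, 0
3. ¬□□s, 0
4. s, 0
5. ¬□s, 1
6. s, 1
7. ¬s, 2
Accessibility: 0R0, 0R1, 1R0, 1R1, 1R2, 2R1, 2R2
The negation has an open branch (countermodel exists).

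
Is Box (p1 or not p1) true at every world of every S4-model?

Tableau for the negation not Box (p1 or not p1):
1. not Box (p1 or not p1), w0
2. not (p1 or not p1), w1   [neg-Box-rule on 1: fresh world w1, w0Rw1]
3. not p1, w1   [neg-or-rule on 2]
4. p1, w1   [neg-or-rule on 2]
Accessibility: w0Rw0, w0Rw1, w1Rw1
Branch closes: p1 and not p1 both at w1.
Every branch of the negation's tableau closes; the branch above is one of them.

Valid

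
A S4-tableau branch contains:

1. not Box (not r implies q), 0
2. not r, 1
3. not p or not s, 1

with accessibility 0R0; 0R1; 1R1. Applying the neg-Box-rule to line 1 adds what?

a fresh world 2 with 0R2, and not (not r implies q) at 2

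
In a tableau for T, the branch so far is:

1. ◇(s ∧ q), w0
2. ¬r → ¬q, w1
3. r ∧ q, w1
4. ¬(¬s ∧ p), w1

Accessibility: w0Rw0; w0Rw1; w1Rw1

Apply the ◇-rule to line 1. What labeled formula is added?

a fresh world w2 with w0Rw2, and s ∧ q at w2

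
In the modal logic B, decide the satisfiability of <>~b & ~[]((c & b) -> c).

No, unsatisfiable

1. <>~b & ~[]((c & b) -> c), 0
2. <>~b, 0
3. ~[]((c & b) -> c), 0
4. ~b, 1
5. ~((c & b) -> c), 2
6. c & b, 2
7. ~c, 2
8. c, 2
9. b, 2
Accessibility: 0R0, 0R1, 0R2, 1R0, 1R1, 2R0, 2R2
Branch closes: c and ~c both at 2.
Every branch closes; the branch above is one of them.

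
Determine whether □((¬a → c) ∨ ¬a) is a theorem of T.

Tableau for the negation ¬□((¬a → c) ∨ ¬a):
1. ¬□((¬a → c) ∨ ¬a), w0
2. ¬((¬a → c) ∨ ¬a), w1   [¬□-rule on 1: fresh world w1, w0Rw1]
3. ¬(¬a → c), w1   [¬∨-rule on 2]
4. a, w1   [¬∨-rule on 2]
5. ¬a, w1   [¬→-rule on 3]
6. ¬c, w1   [¬→-rule on 3]
Accessibility: w0Rw0, w0Rw1, w1Rw1
Branch closes: a and ¬a both at w1.
Every branch of the negation's tableau closes; the branch above is one of them.

Valid in T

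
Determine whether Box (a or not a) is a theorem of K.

Yes, valid

Tableau for the negation not Box (a or not a):
1. not Box (a or not a), w0
2. not (a or not a), w1   [neg-Box-rule on 1: fresh world w1, w0Rw1]
3. not a, w1   [neg-or-rule on 2]
4. a, w1   [neg-or-rule on 2]
Accessibility: w0Rw1
Branch closes: a and not a both at w1.
All branches of the negation close; one closing branch shown above.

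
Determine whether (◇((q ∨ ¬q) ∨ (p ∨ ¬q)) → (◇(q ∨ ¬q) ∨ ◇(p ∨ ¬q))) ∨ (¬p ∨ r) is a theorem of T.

Valid

Tableau for the negation ¬((◇((q ∨ ¬q) ∨ (p ∨ ¬q)) → (◇(q ∨ ¬q) ∨ ◇(p ∨ ¬q))) ∨ (¬p ∨ r)):
1. ¬((◇((q ∨ ¬q) ∨ (p ∨ ¬q)) → (◇(q ∨ ¬q) ∨ ◇(p ∨ ¬q))) ∨ (¬p ∨ r)), u
2. ¬(◇((q ∨ ¬q) ∨ (p ∨ ¬q)) → (◇(q ∨ ¬q) ∨ ◇(p ∨ ¬q))), u
3. ¬(¬p ∨ r), u
4. ◇((q ∨ ¬q) ∨ (p ∨ ¬q)), u
5. ¬(◇(q ∨ ¬q) ∨ ◇(p ∨ ¬q)), u
6. p, u
7. ¬r, u
8. ¬◇(q ∨ ¬q), u
9. ¬◇(p ∨ ¬q), u
10. ¬(q ∨ ¬q), u
11. ¬q, u
12. q, u
Accessibility: uRu
Branch closes: q and ¬q both at u.
Every branch of the negation's tableau closes; the branch above is one of them.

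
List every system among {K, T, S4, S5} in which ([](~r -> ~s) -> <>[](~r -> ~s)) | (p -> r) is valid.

K-tableau for the negation ~(([](~r -> ~s) -> <>[](~r -> ~s)) | (p -> r)):
1. ~(([](~r -> ~s) -> <>[](~r -> ~s)) | (p -> r)), w0
2. ~([](~r -> ~s) -> <>[](~r -> ~s)), w0   [~|-rule on 1]
3. ~(p -> r), w0   [~|-rule on 1]
4. [](~r -> ~s), w0   [~->-rule on 2]
5. ~<>[](~r -> ~s), w0   [~->-rule on 2]
6. p, w0   [~->-rule on 3]
7. ~r, w0   [~->-rule on 3]
Complete open branch: countermodel on a K-frame, so not valid in K.
T-tableau for the negation ~(([](~r -> ~s) -> <>[](~r -> ~s)) | (p -> r)):
1. ~(([](~r -> ~s) -> <>[](~r -> ~s)) | (p -> r)), w0
2. ~([](~r -> ~s) -> <>[](~r -> ~s)), w0   [~|-rule on 1]
3. ~(p -> r), w0   [~|-rule on 1]
4. [](~r -> ~s), w0   [~->-rule on 2]
5. ~<>[](~r -> ~s), w0   [~->-rule on 2]
6. p, w0   [~->-rule on 3]
7. ~r, w0   [~->-rule on 3]
8. ~r -> ~s, w0   [[]-rule on 4 via w0Rw0]
9. ~[](~r -> ~s), w0   [~<>-rule on 5 via w0Rw0]
10. ~s, w0   [->-rule on 8 (branches; this branch)]
11. ~(~r -> ~s), w1   [~[]-rule on 9: fresh world w1, w0Rw1]
12. ~r, w1   [~->-rule on 11]
13. s, w1   [~->-rule on 11]
14. ~r -> ~s, w1   [[]-rule on 4 via w0Rw1]
15. ~[](~r -> ~s), w1   [~<>-rule on 5 via w0Rw1]
16. ~s, w1   [->-rule on 14 (branches; this branch)]
Accessibility: w0Rw0, w0Rw1, w1Rw1
Branch closes: s and ~s both at w1.
Every branch closes (one shown): valid in T, hence also in S4, S5 (every theorem of T is a theorem of S4 and S5).

T, S4, S5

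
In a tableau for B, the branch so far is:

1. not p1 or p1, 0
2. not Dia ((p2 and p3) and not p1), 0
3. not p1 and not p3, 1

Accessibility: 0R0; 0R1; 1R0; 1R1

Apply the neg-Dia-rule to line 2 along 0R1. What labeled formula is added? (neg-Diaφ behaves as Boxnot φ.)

neg-Diaφ behaves as Boxnot φ: propagate the negated body to each accessible world.

not ((p2 and p3) and not p1), 1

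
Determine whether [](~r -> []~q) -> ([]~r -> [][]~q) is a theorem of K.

Valid in K

Tableau for the negation ~([](~r -> []~q) -> ([]~r -> [][]~q)):
1. ~([](~r -> []~q) -> ([]~r -> [][]~q)), w0
2. [](~r -> []~q), w0
3. ~([]~r -> [][]~q), w0
4. []~r, w0
5. ~[][]~q, w0
6. ~[]~q, w1
7. ~r -> []~q, w1
8. ~r, w1
9. []~q, w1
10. q, w2
11. ~q, w2
Accessibility: w0Rw1, w1Rw2
Branch closes: q and ~q both at w2.
Every branch of the negation's tableau closes; the branch above is one of them.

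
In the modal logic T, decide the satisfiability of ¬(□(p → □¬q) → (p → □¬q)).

1. ¬(□(p → □¬q) → (p → □¬q)), 0
2. □(p → □¬q), 0   [¬→-rule on 1]
3. ¬(p → □¬q), 0   [¬→-rule on 1]
4. p, 0   [¬→-rule on 3]
5. ¬□¬q, 0   [¬→-rule on 3]
6. p → □¬q, 0   [□-rule on 2 via 0R0]
7. □¬q, 0   [→-rule on 6 (branches; this branch)]
8. ¬q, 0   [□-rule on 7 via 0R0]
9. q, 1   [¬□-rule on 5: fresh world 1, 0R1]
10. p → □¬q, 1   [□-rule on 2 via 0R1]
11. ¬q, 1   [□-rule on 7 via 0R1]
Accessibility: 0R0, 0R1, 1R1
Branch closes: q and ¬q both at 1.
All branches of the tableau close; one closing branch shown above.

Unsatisfiable (every branch closes)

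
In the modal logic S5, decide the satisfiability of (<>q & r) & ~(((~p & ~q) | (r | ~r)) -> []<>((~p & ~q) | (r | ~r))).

1. (<>q & r) & ~(((~p & ~q) | (r | ~r)) -> []<>((~p & ~q) | (r | ~r))), 0
2. <>q & r, 0   [&-rule on 1]
3. ~(((~p & ~q) | (r | ~r)) -> []<>((~p & ~q) | (r | ~r))), 0   [&-rule on 1]
4. <>q, 0   [&-rule on 2]
5. r, 0   [&-rule on 2]
6. (~p & ~q) | (r | ~r), 0   [~->-rule on 3]
7. ~[]<>((~p & ~q) | (r | ~r)), 0   [~->-rule on 3]
8. r | ~r, 0   [|-rule on 6 (branches; this branch)]
9. q, 1   [<>-rule on 4: fresh world 1, 0R1]
10. ~<>((~p & ~q) | (r | ~r)), 2   [~[]-rule on 7: fresh world 2, 0R2]
11. ~((~p & ~q) | (r | ~r)), 0   [~<>-rule on 10 via 2R0]
12. ~(~p & ~q), 0   [~|-rule on 11]
13. ~(r | ~r), 0   [~|-rule on 11]
14. ~r, 0   [~|-rule on 13]
Accessibility: 0R0, 0R1, 0R2, 1R0, 1R1, 1R2, 2R0, 2R1, 2R2
Branch closes: r and ~r both at 0.
(One branch shown.) All branches close.

Unsatisfiable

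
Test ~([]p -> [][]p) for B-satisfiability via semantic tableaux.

Satisfiable

1. ~([]p -> [][]p), 0
2. []p, 0
3. ~[][]p, 0
4. p, 0
5. ~[]p, 1
6. p, 1
7. ~p, 2
Accessibility: 0R0, 0R1, 1R0, 1R1, 1R2, 2R1, 2R2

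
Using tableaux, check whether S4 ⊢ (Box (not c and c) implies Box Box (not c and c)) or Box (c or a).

Valid

Tableau for the negation not ((Box (not c and c) implies Box Box (not c and c)) or Box (c or a)):
1. not ((Box (not c and c) implies Box Box (not c and c)) or Box (c or a)), u
2. not (Box (not c and c) implies Box Box (not c and c)), u
3. not Box (c or a), u
4. Box (not c and c), u
5. not Box Box (not c and c), u
6. not c and c, u
7. not c, u
8. c, u
Accessibility: uRu
Branch closes: c and not c both at u.
Every branch of the negation's tableau closes; the branch above is one of them.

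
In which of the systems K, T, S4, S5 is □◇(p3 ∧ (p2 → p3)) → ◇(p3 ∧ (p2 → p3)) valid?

T-tableau for the negation ¬(□◇(p3 ∧ (p2 → p3)) → ◇(p3 ∧ (p2 → p3))):
1. ¬(□◇(p3 ∧ (p2 → p3)) → ◇(p3 ∧ (p2 → p3))), w0
2. □◇(p3 ∧ (p2 → p3)), w0
3. ¬◇(p3 ∧ (p2 → p3)), w0
4. ◇(p3 ∧ (p2 → p3)), w0
5. ¬(p3 ∧ (p2 → p3)), w0
6. ¬(p2 → p3), w0
7. p2, w0
8. ¬p3, w0
9. p3 ∧ (p2 → p3), w1
10. p3, w1
11. p2 → p3, w1
12. ◇(p3 ∧ (p2 → p3)), w1
13. ¬(p3 ∧ (p2 → p3)), w1
14. ¬(p2 → p3), w1
15. p2, w1
16. ¬p3, w1
Accessibility: w0Rw0, w0Rw1, w1Rw1
Branch closes: p3 and ¬p3 both at w1.
Every branch closes (one shown): valid in T, hence also in S4, S5 (every theorem of T is a theorem of S4 and S5).
K-tableau for the negation ¬(□◇(p3 ∧ (p2 → p3)) → ◇(p3 ∧ (p2 → p3))):
1. ¬(□◇(p3 ∧ (p2 → p3)) → ◇(p3 ∧ (p2 → p3))), w0
2. □◇(p3 ∧ (p2 → p3)), w0
3. ¬◇(p3 ∧ (p2 → p3)), w0
Complete open branch: countermodel on a K-frame, so not valid in K.

T, S4, S5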